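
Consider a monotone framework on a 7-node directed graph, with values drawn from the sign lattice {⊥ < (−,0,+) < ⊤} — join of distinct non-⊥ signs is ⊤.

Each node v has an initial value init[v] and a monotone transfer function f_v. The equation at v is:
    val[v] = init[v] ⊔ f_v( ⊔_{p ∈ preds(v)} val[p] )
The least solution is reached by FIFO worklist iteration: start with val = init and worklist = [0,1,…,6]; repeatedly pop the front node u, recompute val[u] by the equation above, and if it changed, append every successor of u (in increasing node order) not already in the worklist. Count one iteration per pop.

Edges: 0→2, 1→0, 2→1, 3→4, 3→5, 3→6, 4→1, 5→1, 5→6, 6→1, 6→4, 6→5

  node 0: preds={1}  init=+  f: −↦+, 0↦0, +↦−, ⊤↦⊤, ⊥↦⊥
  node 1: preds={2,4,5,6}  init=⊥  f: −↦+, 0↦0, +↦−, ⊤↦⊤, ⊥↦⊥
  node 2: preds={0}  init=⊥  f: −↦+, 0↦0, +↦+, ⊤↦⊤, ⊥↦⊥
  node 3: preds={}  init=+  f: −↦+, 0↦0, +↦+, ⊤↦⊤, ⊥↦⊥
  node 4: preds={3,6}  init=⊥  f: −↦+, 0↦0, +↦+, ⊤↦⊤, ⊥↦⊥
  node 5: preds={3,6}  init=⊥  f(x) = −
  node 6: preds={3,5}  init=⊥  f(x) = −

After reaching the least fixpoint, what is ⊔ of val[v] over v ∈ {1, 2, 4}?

⊤

Iteration log — 14 steps:
  step 1. node 0  ⊔preds=⊥  new=+  stable
  step 2. node 1  ⊔preds=⊥  new=⊥  stable
  step 3. node 2  ⊔preds=+  new=+  old=⊥  +wl: 1
  step 4. node 3  ⊔preds=⊥  new=+  stable
  step 5. node 4  ⊔preds=+  new=+  old=⊥  +wl: 
  step 6. node 5  ⊔preds=+  new=−  old=⊥  +wl: 
  step 7. node 6  ⊔preds=⊤  new=−  old=⊥  +wl: 4,5
  step 8. node 1  ⊔preds=⊤  new=⊤  old=⊥  +wl: 0
  step 9. node 4  ⊔preds=⊤  new=⊤  old=+  +wl: 1
  step 10. node 5  ⊔preds=⊤  new=−  stable
  step 11. node 0  ⊔preds=⊤  new=⊤  old=+  +wl: 2
  step 12. node 1  ⊔preds=⊤  new=⊤  stable
  step 13. node 2  ⊔preds=⊤  new=⊤  old=+  +wl: 1
  step 14. node 1  ⊔preds=⊤  new=⊤  stable

Least fixpoint reached:
  node 0: ⊤
  node 1: ⊤
  node 2: ⊤
  node 3: +
  node 4: ⊤
  node 5: −
  node 6: −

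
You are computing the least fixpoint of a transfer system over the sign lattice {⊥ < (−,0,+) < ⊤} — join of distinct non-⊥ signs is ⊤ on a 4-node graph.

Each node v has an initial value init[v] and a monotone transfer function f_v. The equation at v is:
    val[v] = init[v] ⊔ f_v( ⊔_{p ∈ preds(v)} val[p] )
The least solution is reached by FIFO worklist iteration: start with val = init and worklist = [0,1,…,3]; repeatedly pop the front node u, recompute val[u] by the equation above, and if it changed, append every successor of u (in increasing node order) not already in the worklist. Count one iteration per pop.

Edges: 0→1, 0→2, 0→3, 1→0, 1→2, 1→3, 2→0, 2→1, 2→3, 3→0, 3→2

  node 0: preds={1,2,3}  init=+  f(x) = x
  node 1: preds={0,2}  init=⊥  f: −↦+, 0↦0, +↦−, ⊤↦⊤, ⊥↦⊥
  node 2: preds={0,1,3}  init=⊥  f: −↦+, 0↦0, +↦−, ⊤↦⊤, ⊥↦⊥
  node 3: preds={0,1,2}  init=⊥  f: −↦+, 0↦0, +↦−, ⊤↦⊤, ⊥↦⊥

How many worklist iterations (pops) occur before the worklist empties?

Worklist (9 pops):
  #1 pop 0: in=⊥ → + (no change)
  #2 pop 1: in=+ → − (was ⊥); enqueue [0]
  #3 pop 2: in=⊤ → ⊤ (was ⊥); enqueue [1]
  #4 pop 3: in=⊤ → ⊤ (was ⊥); enqueue [2]
  #5 pop 0: in=⊤ → ⊤ (was +); enqueue [3]
  #6 pop 1: in=⊤ → ⊤ (was −); enqueue [0]
  #7 pop 2: in=⊤ → ⊤ (no change)
  #8 pop 3: in=⊤ → ⊤ (no change)
  #9 pop 0: in=⊤ → ⊤ (no change)

Fixpoint:
  val[0] = ⊤
  val[1] = ⊤
  val[2] = ⊤
  val[3] = ⊤

9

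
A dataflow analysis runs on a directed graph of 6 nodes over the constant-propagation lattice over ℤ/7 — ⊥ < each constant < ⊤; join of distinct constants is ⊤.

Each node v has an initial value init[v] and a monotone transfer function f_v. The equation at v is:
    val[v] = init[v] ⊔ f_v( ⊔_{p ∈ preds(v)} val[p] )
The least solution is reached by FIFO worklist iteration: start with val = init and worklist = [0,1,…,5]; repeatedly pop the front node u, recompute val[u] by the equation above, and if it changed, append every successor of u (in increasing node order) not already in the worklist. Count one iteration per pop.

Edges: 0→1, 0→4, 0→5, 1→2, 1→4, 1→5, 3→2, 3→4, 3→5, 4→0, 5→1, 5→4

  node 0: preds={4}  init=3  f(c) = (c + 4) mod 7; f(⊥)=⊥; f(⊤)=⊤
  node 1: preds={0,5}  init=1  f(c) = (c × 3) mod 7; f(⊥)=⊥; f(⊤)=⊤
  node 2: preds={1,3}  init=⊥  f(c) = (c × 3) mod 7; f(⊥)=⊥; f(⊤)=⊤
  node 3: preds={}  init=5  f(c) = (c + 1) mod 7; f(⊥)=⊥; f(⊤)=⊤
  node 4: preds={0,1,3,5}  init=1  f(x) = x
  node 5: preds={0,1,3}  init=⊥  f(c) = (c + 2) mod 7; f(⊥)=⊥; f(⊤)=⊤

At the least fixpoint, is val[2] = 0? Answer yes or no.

no

Worklist (9 pops):
  #1 pop 0: in=1 → ⊤ (was 3); enqueue []
  #2 pop 1: in=⊤ → ⊤ (was 1); enqueue []
  #3 pop 2: in=⊤ → ⊤ (was ⊥); enqueue []
  #4 pop 3: in=⊥ → 5 (no change)
  #5 pop 4: in=⊤ → ⊤ (was 1); enqueue [0]
  #6 pop 5: in=⊤ → ⊤ (was ⊥); enqueue [1,4]
  #7 pop 0: in=⊤ → ⊤ (no change)
  #8 pop 1: in=⊤ → ⊤ (no change)
  #9 pop 4: in=⊤ → ⊤ (no change)

Fixpoint:
  val[0] = ⊤
  val[1] = ⊤
  val[2] = ⊤
  val[3] = 5
  val[4] = ⊤
  val[5] = ⊤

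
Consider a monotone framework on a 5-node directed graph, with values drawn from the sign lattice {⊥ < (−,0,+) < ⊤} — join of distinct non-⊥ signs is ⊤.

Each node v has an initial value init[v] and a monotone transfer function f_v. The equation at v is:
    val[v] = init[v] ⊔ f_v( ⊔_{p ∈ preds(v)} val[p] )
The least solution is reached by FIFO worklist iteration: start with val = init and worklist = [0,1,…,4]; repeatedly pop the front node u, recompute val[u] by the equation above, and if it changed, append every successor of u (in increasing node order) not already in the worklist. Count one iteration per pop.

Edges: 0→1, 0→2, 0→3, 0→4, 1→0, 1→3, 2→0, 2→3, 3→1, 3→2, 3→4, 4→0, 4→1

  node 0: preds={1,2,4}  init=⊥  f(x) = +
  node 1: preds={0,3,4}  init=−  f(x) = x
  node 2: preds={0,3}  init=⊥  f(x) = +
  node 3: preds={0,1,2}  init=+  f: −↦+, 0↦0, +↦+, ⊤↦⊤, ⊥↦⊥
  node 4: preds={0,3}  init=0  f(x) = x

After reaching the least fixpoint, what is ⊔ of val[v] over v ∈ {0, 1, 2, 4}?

Iteration log — 8 steps:
  step 1. node 0  ⊔preds=⊤  new=+  old=⊥  +wl: 
  step 2. node 1  ⊔preds=⊤  new=⊤  old=−  +wl: 0
  step 3. node 2  ⊔preds=+  new=+  old=⊥  +wl: 
  step 4. node 3  ⊔preds=⊤  new=⊤  old=+  +wl: 1,2
  step 5. node 4  ⊔preds=⊤  new=⊤  old=0  +wl: 
  step 6. node 0  ⊔preds=⊤  new=+  stable
  step 7. node 1  ⊔preds=⊤  new=⊤  stable
  step 8. node 2  ⊔preds=⊤  new=+  stable

Least fixpoint reached:
  node 0: +
  node 1: ⊤
  node 2: +
  node 3: ⊤
  node 4: ⊤

⊤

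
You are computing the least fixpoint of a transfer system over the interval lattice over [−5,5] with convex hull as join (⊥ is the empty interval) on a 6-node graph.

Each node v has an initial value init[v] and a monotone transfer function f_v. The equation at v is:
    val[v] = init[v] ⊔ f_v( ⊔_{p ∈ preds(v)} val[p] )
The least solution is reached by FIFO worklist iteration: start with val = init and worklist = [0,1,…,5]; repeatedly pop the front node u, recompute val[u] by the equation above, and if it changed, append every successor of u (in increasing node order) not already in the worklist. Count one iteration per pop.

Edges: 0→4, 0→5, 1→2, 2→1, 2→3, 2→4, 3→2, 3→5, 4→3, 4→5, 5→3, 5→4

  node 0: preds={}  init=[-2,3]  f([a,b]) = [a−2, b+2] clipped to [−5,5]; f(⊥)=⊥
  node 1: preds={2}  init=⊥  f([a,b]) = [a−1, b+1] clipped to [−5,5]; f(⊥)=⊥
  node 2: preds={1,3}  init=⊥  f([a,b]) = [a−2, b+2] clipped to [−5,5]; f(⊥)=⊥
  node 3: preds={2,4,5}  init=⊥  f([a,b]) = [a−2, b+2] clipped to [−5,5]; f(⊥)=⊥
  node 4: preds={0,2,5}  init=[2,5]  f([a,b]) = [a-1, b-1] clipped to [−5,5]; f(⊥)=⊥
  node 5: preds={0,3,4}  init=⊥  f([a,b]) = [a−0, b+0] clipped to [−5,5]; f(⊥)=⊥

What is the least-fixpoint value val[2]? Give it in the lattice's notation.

[-5,5]

Trace (18 dequeues):
  [1] u=0 | in ⊥ | out [-2,3] | ==
  [2] u=1 | in ⊥ | out ⊥ | ==
  [3] u=2 | in ⊥ | out ⊥ | ==
  [4] u=3 | in [2,5] | out [0,5] | prev ⊥ | push {2}
  [5] u=4 | in [-2,3] | out [-3,5] | prev [2,5] | push {3}
  [6] u=5 | in [-3,5] | out [-3,5] | prev ⊥ | push {4}
  [7] u=2 | in [0,5] | out [-2,5] | prev ⊥ | push {1}
  [8] u=3 | in [-3,5] | out [-5,5] | prev [0,5] | push {2,5}
  [9] u=4 | in [-3,5] | out [-4,5] | prev [-3,5] | push {3}
  [10] u=1 | in [-2,5] | out [-3,5] | prev ⊥ | push {}
  [11] u=2 | in [-5,5] | out [-5,5] | prev [-2,5] | push {1,4}
  [12] u=5 | in [-5,5] | out [-5,5] | prev [-3,5] | push {}
  [13] u=3 | in [-5,5] | out [-5,5] | ==
  [14] u=1 | in [-5,5] | out [-5,5] | prev [-3,5] | push {2}
  [15] u=4 | in [-5,5] | out [-5,5] | prev [-4,5] | push {3,5}
  [16] u=2 | in [-5,5] | out [-5,5] | ==
  [17] u=3 | in [-5,5] | out [-5,5] | ==
  [18] u=5 | in [-5,5] | out [-5,5] | ==

Converged values:
  [0] [-2,3]
  [1] [-5,5]
  [2] [-5,5]
  [3] [-5,5]
  [4] [-5,5]
  [5] [-5,5]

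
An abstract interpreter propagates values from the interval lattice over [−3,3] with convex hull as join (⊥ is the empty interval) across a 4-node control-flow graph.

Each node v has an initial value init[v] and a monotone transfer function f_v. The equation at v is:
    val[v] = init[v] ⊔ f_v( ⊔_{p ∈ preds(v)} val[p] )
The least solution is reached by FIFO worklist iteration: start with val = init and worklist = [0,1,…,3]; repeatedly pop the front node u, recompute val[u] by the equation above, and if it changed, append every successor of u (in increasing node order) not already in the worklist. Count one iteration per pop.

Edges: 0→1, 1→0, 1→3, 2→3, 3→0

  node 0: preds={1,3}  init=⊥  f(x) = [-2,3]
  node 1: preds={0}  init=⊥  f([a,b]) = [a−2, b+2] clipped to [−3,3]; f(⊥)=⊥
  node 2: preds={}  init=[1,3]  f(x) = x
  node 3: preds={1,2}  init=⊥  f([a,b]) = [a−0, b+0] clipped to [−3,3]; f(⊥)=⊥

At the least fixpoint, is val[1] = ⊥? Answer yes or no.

no

Trace (5 dequeues):
  [1] u=0 | in ⊥ | out [-2,3] | prev ⊥ | push {}
  [2] u=1 | in [-2,3] | out [-3,3] | prev ⊥ | push {0}
  [3] u=2 | in ⊥ | out [1,3] | ==
  [4] u=3 | in [-3,3] | out [-3,3] | prev ⊥ | push {}
  [5] u=0 | in [-3,3] | out [-2,3] | ==

Converged values:
  [0] [-2,3]
  [1] [-3,3]
  [2] [1,3]
  [3] [-3,3]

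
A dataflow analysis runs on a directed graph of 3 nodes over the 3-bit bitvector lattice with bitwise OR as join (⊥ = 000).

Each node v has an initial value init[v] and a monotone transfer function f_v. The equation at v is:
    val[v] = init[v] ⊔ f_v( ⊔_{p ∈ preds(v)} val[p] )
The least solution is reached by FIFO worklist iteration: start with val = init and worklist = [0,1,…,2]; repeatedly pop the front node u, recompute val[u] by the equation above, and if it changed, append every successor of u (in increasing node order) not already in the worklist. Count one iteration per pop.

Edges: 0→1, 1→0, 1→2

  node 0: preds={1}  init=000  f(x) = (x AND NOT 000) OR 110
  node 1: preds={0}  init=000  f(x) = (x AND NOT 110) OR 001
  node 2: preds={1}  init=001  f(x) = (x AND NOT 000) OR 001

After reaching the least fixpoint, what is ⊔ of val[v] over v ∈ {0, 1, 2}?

Iteration log — 5 steps:
  step 1. node 0  ⊔preds=000  new=110  old=000  +wl: 
  step 2. node 1  ⊔preds=110  new=001  old=000  +wl: 0
  step 3. node 2  ⊔preds=001  new=001  stable
  step 4. node 0  ⊔preds=001  new=111  old=110  +wl: 1
  step 5. node 1  ⊔preds=111  new=001  stable

Least fixpoint reached:
  node 0: 111
  node 1: 001
  node 2: 001

111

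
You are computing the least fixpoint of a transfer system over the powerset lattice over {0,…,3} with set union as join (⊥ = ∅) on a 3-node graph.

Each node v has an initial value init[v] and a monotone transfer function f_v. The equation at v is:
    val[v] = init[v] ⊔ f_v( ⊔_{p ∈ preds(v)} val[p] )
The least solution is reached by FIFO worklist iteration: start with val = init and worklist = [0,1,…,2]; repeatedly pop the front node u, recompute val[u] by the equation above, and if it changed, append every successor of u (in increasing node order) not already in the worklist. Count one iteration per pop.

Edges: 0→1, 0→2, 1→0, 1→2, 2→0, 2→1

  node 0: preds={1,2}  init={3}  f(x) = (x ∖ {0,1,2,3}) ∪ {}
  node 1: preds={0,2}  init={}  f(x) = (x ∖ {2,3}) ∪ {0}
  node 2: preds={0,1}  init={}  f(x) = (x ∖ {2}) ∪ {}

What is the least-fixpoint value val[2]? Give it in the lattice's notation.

Trace (5 dequeues):
  [1] u=0 | in {} | out {3} | ==
  [2] u=1 | in {3} | out {0} | prev {} | push {0}
  [3] u=2 | in {0,3} | out {0,3} | prev {} | push {1}
  [4] u=0 | in {0,3} | out {3} | ==
  [5] u=1 | in {0,3} | out {0} | ==

Converged values:
  [0] {3}
  [1] {0}
  [2] {0,3}

{0,3}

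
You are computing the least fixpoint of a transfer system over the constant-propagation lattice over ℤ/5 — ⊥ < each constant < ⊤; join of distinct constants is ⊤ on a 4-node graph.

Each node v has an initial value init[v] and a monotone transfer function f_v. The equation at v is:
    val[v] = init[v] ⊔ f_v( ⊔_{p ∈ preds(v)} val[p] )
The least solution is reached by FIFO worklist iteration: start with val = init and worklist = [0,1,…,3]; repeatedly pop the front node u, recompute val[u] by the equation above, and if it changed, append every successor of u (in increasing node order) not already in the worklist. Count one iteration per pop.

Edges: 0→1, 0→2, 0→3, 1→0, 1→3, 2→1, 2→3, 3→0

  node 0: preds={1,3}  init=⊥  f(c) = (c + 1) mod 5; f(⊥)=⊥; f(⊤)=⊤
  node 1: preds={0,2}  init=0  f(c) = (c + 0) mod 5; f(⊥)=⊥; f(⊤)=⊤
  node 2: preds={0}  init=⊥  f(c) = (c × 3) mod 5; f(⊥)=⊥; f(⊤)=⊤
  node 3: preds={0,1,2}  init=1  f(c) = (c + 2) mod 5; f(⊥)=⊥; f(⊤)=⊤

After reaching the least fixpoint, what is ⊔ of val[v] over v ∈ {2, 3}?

⊤

Trace (6 dequeues):
  [1] u=0 | in ⊤ | out ⊤ | prev ⊥ | push {}
  [2] u=1 | in ⊤ | out ⊤ | prev 0 | push {0}
  [3] u=2 | in ⊤ | out ⊤ | prev ⊥ | push {1}
  [4] u=3 | in ⊤ | out ⊤ | prev 1 | push {}
  [5] u=0 | in ⊤ | out ⊤ | ==
  [6] u=1 | in ⊤ | out ⊤ | ==

Converged values:
  [0] ⊤
  [1] ⊤
  [2] ⊤
  [3] ⊤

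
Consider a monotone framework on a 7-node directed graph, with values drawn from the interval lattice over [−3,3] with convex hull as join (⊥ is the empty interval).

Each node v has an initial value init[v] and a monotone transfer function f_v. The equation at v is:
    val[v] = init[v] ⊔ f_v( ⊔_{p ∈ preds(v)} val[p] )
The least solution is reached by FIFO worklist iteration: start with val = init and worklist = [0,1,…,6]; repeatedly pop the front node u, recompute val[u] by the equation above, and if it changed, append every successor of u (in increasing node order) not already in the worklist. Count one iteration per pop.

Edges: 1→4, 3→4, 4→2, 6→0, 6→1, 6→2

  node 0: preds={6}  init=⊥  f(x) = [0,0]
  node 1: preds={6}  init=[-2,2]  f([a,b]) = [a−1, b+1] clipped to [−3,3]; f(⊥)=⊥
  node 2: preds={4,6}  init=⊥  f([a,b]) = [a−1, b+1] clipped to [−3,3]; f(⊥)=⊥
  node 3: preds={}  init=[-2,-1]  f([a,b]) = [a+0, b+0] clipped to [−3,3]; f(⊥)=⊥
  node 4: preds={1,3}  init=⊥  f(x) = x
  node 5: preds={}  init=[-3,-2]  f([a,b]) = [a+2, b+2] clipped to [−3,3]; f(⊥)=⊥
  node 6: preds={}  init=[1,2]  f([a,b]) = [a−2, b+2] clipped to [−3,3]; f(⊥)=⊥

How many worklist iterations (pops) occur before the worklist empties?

8

Worklist (8 pops):
  #1 pop 0: in=[1,2] → [0,0] (was ⊥); enqueue []
  #2 pop 1: in=[1,2] → [-2,3] (was [-2,2]); enqueue []
  #3 pop 2: in=[1,2] → [0,3] (was ⊥); enqueue []
  #4 pop 3: in=⊥ → [-2,-1] (no change)
  #5 pop 4: in=[-2,3] → [-2,3] (was ⊥); enqueue [2]
  #6 pop 5: in=⊥ → [-3,-2] (no change)
  #7 pop 6: in=⊥ → [1,2] (no change)
  #8 pop 2: in=[-2,3] → [-3,3] (was [0,3]); enqueue []

Fixpoint:
  val[0] = [0,0]
  val[1] = [-2,3]
  val[2] = [-3,3]
  val[3] = [-2,-1]
  val[4] = [-2,3]
  val[5] = [-3,-2]
  val[6] = [1,2]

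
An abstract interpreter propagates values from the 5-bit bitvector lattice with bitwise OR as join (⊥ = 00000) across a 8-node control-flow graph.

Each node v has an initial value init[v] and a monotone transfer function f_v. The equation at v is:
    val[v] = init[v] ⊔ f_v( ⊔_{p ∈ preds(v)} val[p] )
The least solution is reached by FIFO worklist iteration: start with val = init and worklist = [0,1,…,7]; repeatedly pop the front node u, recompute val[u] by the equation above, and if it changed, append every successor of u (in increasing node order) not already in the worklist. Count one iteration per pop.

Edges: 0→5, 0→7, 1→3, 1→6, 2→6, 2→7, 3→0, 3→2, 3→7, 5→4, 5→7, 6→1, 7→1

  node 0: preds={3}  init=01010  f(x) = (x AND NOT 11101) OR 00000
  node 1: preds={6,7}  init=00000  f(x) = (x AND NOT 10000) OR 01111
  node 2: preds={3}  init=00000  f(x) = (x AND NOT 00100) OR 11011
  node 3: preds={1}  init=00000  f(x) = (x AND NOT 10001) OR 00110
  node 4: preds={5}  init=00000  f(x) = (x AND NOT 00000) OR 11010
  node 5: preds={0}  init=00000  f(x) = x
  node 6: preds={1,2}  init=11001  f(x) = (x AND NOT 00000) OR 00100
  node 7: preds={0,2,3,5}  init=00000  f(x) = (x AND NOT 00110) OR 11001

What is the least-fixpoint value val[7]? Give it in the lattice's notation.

Iteration log — 12 steps:
  step 1. node 0  ⊔preds=00000  new=01010  stable
  step 2. node 1  ⊔preds=11001  new=01111  old=00000  +wl: 
  step 3. node 2  ⊔preds=00000  new=11011  old=00000  +wl: 
  step 4. node 3  ⊔preds=01111  new=01110  old=00000  +wl: 0,2
  step 5. node 4  ⊔preds=00000  new=11010  old=00000  +wl: 
  step 6. node 5  ⊔preds=01010  new=01010  old=00000  +wl: 4
  step 7. node 6  ⊔preds=11111  new=11111  old=11001  +wl: 1
  step 8. node 7  ⊔preds=11111  new=11001  old=00000  +wl: 
  step 9. node 0  ⊔preds=01110  new=01010  stable
  step 10. node 2  ⊔preds=01110  new=11011  stable
  step 11. node 4  ⊔preds=01010  new=11010  stable
  step 12. node 1  ⊔preds=11111  new=01111  stable

Least fixpoint reached:
  node 0: 01010
  node 1: 01111
  node 2: 11011
  node 3: 01110
  node 4: 11010
  node 5: 01010
  node 6: 11111
  node 7: 11001

11001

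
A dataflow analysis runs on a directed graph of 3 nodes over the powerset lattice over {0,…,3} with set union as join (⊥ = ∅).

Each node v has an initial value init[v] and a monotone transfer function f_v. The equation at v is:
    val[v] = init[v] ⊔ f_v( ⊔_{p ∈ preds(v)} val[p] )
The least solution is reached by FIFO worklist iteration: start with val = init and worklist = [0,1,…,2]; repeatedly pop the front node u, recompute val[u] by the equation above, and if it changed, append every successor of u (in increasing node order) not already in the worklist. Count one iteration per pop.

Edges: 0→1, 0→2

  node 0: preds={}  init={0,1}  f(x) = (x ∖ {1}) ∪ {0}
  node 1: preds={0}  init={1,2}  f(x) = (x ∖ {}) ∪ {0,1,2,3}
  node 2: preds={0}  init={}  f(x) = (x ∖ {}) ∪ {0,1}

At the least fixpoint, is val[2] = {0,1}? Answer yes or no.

Worklist (3 pops):
  #1 pop 0: in={} → {0,1} (no change)
  #2 pop 1: in={0,1} → {0,1,2,3} (was {1,2}); enqueue []
  #3 pop 2: in={0,1} → {0,1} (was {}); enqueue []

Fixpoint:
  val[0] = {0,1}
  val[1] = {0,1,2,3}
  val[2] = {0,1}

yes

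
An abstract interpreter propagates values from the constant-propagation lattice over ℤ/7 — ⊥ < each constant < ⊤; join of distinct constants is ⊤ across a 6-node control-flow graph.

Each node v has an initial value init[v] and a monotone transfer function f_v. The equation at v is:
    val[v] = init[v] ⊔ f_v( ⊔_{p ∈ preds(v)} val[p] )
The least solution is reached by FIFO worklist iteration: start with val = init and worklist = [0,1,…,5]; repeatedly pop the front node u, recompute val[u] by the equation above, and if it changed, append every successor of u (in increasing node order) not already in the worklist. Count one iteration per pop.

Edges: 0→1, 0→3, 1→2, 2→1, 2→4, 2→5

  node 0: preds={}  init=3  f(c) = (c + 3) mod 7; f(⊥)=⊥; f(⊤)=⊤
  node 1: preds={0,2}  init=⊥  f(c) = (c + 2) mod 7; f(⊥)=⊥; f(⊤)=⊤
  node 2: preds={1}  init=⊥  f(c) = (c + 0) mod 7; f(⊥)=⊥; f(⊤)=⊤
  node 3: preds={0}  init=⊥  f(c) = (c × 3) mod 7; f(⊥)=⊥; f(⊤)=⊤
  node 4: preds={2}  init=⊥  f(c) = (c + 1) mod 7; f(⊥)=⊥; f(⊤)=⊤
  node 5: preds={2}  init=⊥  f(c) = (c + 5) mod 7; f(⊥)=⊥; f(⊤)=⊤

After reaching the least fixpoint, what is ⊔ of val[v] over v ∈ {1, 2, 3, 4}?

⊤

Trace (11 dequeues):
  [1] u=0 | in ⊥ | out 3 | ==
  [2] u=1 | in 3 | out 5 | prev ⊥ | push {}
  [3] u=2 | in 5 | out 5 | prev ⊥ | push {1}
  [4] u=3 | in 3 | out 2 | prev ⊥ | push {}
  [5] u=4 | in 5 | out 6 | prev ⊥ | push {}
  [6] u=5 | in 5 | out 3 | prev ⊥ | push {}
  [7] u=1 | in ⊤ | out ⊤ | prev 5 | push {2}
  [8] u=2 | in ⊤ | out ⊤ | prev 5 | push {1,4,5}
  [9] u=1 | in ⊤ | out ⊤ | ==
  [10] u=4 | in ⊤ | out ⊤ | prev 6 | push {}
  [11] u=5 | in ⊤ | out ⊤ | prev 3 | push {}

Converged values:
  [0] 3
  [1] ⊤
  [2] ⊤
  [3] 2
  [4] ⊤
  [5] ⊤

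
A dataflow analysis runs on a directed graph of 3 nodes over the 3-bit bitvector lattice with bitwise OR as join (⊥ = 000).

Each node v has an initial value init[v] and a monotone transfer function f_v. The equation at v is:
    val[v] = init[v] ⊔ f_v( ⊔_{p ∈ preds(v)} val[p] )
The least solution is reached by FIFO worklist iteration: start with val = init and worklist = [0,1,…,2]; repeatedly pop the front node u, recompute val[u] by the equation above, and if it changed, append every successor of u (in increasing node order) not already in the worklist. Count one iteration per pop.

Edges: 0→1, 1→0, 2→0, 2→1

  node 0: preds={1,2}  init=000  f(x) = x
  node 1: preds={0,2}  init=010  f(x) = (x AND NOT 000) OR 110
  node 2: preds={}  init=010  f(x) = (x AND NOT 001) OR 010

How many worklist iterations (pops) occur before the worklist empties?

5

Worklist (5 pops):
  #1 pop 0: in=010 → 010 (was 000); enqueue []
  #2 pop 1: in=010 → 110 (was 010); enqueue [0]
  #3 pop 2: in=000 → 010 (no change)
  #4 pop 0: in=110 → 110 (was 010); enqueue [1]
  #5 pop 1: in=110 → 110 (no change)

Fixpoint:
  val[0] = 110
  val[1] = 110
  val[2] = 010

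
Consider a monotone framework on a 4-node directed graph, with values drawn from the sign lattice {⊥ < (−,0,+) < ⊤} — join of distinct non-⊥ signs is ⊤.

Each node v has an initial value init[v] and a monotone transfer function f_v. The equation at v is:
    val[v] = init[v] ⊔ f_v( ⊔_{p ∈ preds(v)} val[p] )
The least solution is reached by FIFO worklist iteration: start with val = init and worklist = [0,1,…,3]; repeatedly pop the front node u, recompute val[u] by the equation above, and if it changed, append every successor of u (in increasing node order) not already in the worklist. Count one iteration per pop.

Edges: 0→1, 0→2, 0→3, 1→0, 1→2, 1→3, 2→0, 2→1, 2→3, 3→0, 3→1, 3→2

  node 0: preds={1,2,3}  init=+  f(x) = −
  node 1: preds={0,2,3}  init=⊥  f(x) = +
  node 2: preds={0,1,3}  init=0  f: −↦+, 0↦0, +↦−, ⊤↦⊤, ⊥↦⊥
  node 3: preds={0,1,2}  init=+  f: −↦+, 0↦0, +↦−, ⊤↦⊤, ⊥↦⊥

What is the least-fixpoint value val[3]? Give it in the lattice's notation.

Trace (7 dequeues):
  [1] u=0 | in ⊤ | out ⊤ | prev + | push {}
  [2] u=1 | in ⊤ | out + | prev ⊥ | push {0}
  [3] u=2 | in ⊤ | out ⊤ | prev 0 | push {1}
  [4] u=3 | in ⊤ | out ⊤ | prev + | push {2}
  [5] u=0 | in ⊤ | out ⊤ | ==
  [6] u=1 | in ⊤ | out + | ==
  [7] u=2 | in ⊤ | out ⊤ | ==

Converged values:
  [0] ⊤
  [1] +
  [2] ⊤
  [3] ⊤

⊤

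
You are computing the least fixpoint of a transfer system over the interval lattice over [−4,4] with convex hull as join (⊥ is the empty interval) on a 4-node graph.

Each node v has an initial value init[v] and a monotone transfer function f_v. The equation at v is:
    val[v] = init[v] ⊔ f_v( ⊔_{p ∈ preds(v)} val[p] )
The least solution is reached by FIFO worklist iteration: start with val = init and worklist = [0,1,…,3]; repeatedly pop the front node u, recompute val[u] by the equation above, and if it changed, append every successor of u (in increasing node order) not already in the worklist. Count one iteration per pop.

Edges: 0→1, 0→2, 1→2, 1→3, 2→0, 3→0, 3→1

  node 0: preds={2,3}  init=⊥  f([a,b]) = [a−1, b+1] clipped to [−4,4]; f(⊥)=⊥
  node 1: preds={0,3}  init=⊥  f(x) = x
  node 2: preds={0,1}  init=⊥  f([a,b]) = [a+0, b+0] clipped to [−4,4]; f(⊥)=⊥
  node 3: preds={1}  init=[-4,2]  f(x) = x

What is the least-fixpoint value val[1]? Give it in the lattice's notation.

[-4,4]

Trace (10 dequeues):
  [1] u=0 | in [-4,2] | out [-4,3] | prev ⊥ | push {}
  [2] u=1 | in [-4,3] | out [-4,3] | prev ⊥ | push {}
  [3] u=2 | in [-4,3] | out [-4,3] | prev ⊥ | push {0}
  [4] u=3 | in [-4,3] | out [-4,3] | prev [-4,2] | push {1}
  [5] u=0 | in [-4,3] | out [-4,4] | prev [-4,3] | push {2}
  [6] u=1 | in [-4,4] | out [-4,4] | prev [-4,3] | push {3}
  [7] u=2 | in [-4,4] | out [-4,4] | prev [-4,3] | push {0}
  [8] u=3 | in [-4,4] | out [-4,4] | prev [-4,3] | push {1}
  [9] u=0 | in [-4,4] | out [-4,4] | ==
  [10] u=1 | in [-4,4] | out [-4,4] | ==

Converged values:
  [0] [-4,4]
  [1] [-4,4]
  [2] [-4,4]
  [3] [-4,4]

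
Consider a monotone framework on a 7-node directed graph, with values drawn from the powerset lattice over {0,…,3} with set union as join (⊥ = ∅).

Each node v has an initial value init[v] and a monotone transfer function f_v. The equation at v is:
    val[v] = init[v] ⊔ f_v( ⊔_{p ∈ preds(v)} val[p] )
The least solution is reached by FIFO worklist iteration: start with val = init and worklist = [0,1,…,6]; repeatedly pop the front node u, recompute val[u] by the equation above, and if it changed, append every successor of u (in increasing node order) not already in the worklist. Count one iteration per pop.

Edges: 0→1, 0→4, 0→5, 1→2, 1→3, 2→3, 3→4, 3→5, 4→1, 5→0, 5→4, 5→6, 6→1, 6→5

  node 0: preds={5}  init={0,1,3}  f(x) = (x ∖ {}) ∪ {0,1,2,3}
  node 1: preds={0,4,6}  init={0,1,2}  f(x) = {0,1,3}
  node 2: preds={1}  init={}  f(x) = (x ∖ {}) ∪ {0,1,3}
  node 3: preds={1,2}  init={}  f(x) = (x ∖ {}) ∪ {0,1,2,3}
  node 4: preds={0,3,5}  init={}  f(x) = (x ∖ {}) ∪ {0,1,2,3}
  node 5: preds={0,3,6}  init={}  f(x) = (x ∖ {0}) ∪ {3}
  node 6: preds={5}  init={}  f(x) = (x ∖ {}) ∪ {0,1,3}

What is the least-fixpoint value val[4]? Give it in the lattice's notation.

{0,1,2,3}

Trace (11 dequeues):
  [1] u=0 | in {} | out {0,1,2,3} | prev {0,1,3} | push {}
  [2] u=1 | in {0,1,2,3} | out {0,1,2,3} | prev {0,1,2} | push {}
  [3] u=2 | in {0,1,2,3} | out {0,1,2,3} | prev {} | push {}
  [4] u=3 | in {0,1,2,3} | out {0,1,2,3} | prev {} | push {}
  [5] u=4 | in {0,1,2,3} | out {0,1,2,3} | prev {} | push {1}
  [6] u=5 | in {0,1,2,3} | out {1,2,3} | prev {} | push {0,4}
  [7] u=6 | in {1,2,3} | out {0,1,2,3} | prev {} | push {5}
  [8] u=1 | in {0,1,2,3} | out {0,1,2,3} | ==
  [9] u=0 | in {1,2,3} | out {0,1,2,3} | ==
  [10] u=4 | in {0,1,2,3} | out {0,1,2,3} | ==
  [11] u=5 | in {0,1,2,3} | out {1,2,3} | ==

Converged values:
  [0] {0,1,2,3}
  [1] {0,1,2,3}
  [2] {0,1,2,3}
  [3] {0,1,2,3}
  [4] {0,1,2,3}
  [5] {1,2,3}
  [6] {0,1,2,3}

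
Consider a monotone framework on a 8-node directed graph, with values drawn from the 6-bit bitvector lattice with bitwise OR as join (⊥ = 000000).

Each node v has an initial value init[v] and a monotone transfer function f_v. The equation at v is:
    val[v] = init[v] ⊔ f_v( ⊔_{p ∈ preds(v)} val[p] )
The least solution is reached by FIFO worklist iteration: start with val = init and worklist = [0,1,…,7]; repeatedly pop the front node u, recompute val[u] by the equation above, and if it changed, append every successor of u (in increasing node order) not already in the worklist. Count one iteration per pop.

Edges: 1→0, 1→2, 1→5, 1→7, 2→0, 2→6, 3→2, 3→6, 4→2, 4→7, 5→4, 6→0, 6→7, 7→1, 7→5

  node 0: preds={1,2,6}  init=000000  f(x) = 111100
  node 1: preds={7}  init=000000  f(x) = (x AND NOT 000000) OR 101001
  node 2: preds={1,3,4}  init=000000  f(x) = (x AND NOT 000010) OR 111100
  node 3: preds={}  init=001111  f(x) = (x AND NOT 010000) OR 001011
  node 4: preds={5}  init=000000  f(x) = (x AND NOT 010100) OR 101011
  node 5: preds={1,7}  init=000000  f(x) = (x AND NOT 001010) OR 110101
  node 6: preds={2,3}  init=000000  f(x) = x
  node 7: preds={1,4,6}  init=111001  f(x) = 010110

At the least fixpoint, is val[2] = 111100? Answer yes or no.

no

Worklist (16 pops):
  #1 pop 0: in=000000 → 111100 (was 000000); enqueue []
  #2 pop 1: in=111001 → 111001 (was 000000); enqueue [0]
  #3 pop 2: in=111111 → 111101 (was 000000); enqueue []
  #4 pop 3: in=000000 → 001111 (no change)
  #5 pop 4: in=000000 → 101011 (was 000000); enqueue [2]
  #6 pop 5: in=111001 → 110101 (was 000000); enqueue [4]
  #7 pop 6: in=111111 → 111111 (was 000000); enqueue []
  #8 pop 7: in=111111 → 111111 (was 111001); enqueue [1,5]
  #9 pop 0: in=111111 → 111100 (no change)
  #10 pop 2: in=111111 → 111101 (no change)
  #11 pop 4: in=110101 → 101011 (no change)
  #12 pop 1: in=111111 → 111111 (was 111001); enqueue [0,2,7]
  #13 pop 5: in=111111 → 110101 (no change)
  #14 pop 0: in=111111 → 111100 (no change)
  #15 pop 2: in=111111 → 111101 (no change)
  #16 pop 7: in=111111 → 111111 (no change)

Fixpoint:
  val[0] = 111100
  val[1] = 111111
  val[2] = 111101
  val[3] = 001111
  val[4] = 101011
  val[5] = 110101
  val[6] = 111111
  val[7] = 111111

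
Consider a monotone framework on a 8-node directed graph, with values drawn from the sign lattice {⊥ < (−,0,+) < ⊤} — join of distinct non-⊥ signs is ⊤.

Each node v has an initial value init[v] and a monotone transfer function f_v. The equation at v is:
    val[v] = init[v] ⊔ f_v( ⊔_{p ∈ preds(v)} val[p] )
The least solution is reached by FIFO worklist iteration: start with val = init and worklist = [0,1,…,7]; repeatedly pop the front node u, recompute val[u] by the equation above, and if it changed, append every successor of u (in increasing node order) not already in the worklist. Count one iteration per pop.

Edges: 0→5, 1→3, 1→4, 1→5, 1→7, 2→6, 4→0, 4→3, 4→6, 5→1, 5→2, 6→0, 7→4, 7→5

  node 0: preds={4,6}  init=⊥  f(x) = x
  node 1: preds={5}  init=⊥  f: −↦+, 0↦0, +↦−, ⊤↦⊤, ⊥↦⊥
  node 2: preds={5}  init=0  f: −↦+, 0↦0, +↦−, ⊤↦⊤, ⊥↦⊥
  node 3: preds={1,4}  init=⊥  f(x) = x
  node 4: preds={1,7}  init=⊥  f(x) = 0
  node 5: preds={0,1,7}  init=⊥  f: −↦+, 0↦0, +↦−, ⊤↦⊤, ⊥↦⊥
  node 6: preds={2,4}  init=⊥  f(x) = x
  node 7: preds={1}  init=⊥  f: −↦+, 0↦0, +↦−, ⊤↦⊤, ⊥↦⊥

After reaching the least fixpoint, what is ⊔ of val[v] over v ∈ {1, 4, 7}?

0

Iteration log — 19 steps:
  step 1. node 0  ⊔preds=⊥  new=⊥  stable
  step 2. node 1  ⊔preds=⊥  new=⊥  stable
  step 3. node 2  ⊔preds=⊥  new=0  stable
  step 4. node 3  ⊔preds=⊥  new=⊥  stable
  step 5. node 4  ⊔preds=⊥  new=0  old=⊥  +wl: 0,3
  step 6. node 5  ⊔preds=⊥  new=⊥  stable
  step 7. node 6  ⊔preds=0  new=0  old=⊥  +wl: 
  step 8. node 7  ⊔preds=⊥  new=⊥  stable
  step 9. node 0  ⊔preds=0  new=0  old=⊥  +wl: 5
  step 10. node 3  ⊔preds=0  new=0  old=⊥  +wl: 
  step 11. node 5  ⊔preds=0  new=0  old=⊥  +wl: 1,2
  step 12. node 1  ⊔preds=0  new=0  old=⊥  +wl: 3,4,5,7
  step 13. node 2  ⊔preds=0  new=0  stable
  step 14. node 3  ⊔preds=0  new=0  stable
  step 15. node 4  ⊔preds=0  new=0  stable
  step 16. node 5  ⊔preds=0  new=0  stable
  step 17. node 7  ⊔preds=0  new=0  old=⊥  +wl: 4,5
  step 18. node 4  ⊔preds=0  new=0  stable
  step 19. node 5  ⊔preds=0  new=0  stable

Least fixpoint reached:
  node 0: 0
  node 1: 0
  node 2: 0
  node 3: 0
  node 4: 0
  node 5: 0
  node 6: 0
  node 7: 0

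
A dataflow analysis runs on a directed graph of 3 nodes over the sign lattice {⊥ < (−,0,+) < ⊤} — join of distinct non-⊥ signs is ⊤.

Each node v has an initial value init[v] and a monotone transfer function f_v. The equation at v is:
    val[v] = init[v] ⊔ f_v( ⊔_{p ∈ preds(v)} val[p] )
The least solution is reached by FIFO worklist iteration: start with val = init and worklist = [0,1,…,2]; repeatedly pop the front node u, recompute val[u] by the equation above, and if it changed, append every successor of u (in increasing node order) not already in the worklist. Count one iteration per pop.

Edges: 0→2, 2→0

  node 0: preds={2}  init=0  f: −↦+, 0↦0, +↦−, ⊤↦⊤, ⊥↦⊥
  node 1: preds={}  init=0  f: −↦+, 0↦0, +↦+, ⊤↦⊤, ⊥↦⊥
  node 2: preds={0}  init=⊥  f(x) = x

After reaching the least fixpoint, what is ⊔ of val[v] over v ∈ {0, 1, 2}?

0

Iteration log — 4 steps:
  step 1. node 0  ⊔preds=⊥  new=0  stable
  step 2. node 1  ⊔preds=⊥  new=0  stable
  step 3. node 2  ⊔preds=0  new=0  old=⊥  +wl: 0
  step 4. node 0  ⊔preds=0  new=0  stable

Least fixpoint reached:
  node 0: 0
  node 1: 0
  node 2: 0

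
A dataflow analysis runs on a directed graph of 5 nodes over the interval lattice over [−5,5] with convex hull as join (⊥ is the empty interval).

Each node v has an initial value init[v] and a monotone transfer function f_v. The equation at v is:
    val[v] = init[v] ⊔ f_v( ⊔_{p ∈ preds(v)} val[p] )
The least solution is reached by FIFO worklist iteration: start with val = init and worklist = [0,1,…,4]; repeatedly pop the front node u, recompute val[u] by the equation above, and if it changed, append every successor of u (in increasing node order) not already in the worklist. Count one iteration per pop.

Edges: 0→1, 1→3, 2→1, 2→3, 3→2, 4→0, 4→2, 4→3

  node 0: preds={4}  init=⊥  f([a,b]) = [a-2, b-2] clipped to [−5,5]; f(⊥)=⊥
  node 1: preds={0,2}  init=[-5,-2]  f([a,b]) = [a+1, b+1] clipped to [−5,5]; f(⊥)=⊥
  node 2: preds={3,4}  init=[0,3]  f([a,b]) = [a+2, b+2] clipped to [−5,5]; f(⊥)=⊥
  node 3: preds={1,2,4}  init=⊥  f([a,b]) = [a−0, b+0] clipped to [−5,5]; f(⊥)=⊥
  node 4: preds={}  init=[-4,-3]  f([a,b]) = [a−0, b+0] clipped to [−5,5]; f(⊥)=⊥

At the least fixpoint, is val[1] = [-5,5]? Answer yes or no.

yes

Worklist (10 pops):
  #1 pop 0: in=[-4,-3] → [-5,-5] (was ⊥); enqueue []
  #2 pop 1: in=[-5,3] → [-5,4] (was [-5,-2]); enqueue []
  #3 pop 2: in=[-4,-3] → [-2,3] (was [0,3]); enqueue [1]
  #4 pop 3: in=[-5,4] → [-5,4] (was ⊥); enqueue [2]
  #5 pop 4: in=⊥ → [-4,-3] (no change)
  #6 pop 1: in=[-5,3] → [-5,4] (no change)
  #7 pop 2: in=[-5,4] → [-3,5] (was [-2,3]); enqueue [1,3]
  #8 pop 1: in=[-5,5] → [-5,5] (was [-5,4]); enqueue []
  #9 pop 3: in=[-5,5] → [-5,5] (was [-5,4]); enqueue [2]
  #10 pop 2: in=[-5,5] → [-3,5] (no change)

Fixpoint:
  val[0] = [-5,-5]
  val[1] = [-5,5]
  val[2] = [-3,5]
  val[3] = [-5,5]
  val[4] = [-4,-3]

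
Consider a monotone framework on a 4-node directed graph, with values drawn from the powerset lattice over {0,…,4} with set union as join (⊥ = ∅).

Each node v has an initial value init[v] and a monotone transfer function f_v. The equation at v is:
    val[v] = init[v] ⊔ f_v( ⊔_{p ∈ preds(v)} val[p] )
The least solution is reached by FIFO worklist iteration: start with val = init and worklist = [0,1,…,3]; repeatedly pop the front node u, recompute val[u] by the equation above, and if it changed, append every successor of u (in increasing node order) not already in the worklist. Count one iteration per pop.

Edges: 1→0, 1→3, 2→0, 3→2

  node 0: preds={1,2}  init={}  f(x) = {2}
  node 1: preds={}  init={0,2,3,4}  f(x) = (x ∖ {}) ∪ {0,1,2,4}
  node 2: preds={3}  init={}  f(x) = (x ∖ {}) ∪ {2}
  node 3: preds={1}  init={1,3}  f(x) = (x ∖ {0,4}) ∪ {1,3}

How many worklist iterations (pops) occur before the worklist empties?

Trace (6 dequeues):
  [1] u=0 | in {0,2,3,4} | out {2} | prev {} | push {}
  [2] u=1 | in {} | out {0,1,2,3,4} | prev {0,2,3,4} | push {0}
  [3] u=2 | in {1,3} | out {1,2,3} | prev {} | push {}
  [4] u=3 | in {0,1,2,3,4} | out {1,2,3} | prev {1,3} | push {2}
  [5] u=0 | in {0,1,2,3,4} | out {2} | ==
  [6] u=2 | in {1,2,3} | out {1,2,3} | ==

Converged values:
  [0] {2}
  [1] {0,1,2,3,4}
  [2] {1,2,3}
  [3] {1,2,3}

6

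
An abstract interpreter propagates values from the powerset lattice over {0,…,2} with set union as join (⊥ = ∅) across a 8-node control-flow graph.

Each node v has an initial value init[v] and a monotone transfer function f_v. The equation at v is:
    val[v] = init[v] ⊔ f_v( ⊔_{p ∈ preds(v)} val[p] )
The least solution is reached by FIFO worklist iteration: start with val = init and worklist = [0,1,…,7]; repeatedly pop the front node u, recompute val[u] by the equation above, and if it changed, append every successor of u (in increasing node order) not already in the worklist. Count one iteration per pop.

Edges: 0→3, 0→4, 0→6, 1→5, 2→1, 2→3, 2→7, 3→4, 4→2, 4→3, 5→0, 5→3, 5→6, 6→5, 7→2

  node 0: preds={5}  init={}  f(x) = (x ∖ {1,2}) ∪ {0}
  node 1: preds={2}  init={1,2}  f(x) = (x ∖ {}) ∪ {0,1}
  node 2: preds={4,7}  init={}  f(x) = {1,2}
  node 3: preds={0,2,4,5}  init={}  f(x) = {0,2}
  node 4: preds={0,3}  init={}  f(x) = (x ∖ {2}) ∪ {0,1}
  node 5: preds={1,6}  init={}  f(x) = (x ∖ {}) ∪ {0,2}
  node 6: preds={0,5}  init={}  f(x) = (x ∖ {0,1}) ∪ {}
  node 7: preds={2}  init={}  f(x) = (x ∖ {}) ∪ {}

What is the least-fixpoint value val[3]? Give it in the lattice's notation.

Worklist (13 pops):
  #1 pop 0: in={} → {0} (was {}); enqueue []
  #2 pop 1: in={} → {0,1,2} (was {1,2}); enqueue []
  #3 pop 2: in={} → {1,2} (was {}); enqueue [1]
  #4 pop 3: in={0,1,2} → {0,2} (was {}); enqueue []
  #5 pop 4: in={0,2} → {0,1} (was {}); enqueue [2,3]
  #6 pop 5: in={0,1,2} → {0,1,2} (was {}); enqueue [0]
  #7 pop 6: in={0,1,2} → {2} (was {}); enqueue [5]
  #8 pop 7: in={1,2} → {1,2} (was {}); enqueue []
  #9 pop 1: in={1,2} → {0,1,2} (no change)
  #10 pop 2: in={0,1,2} → {1,2} (no change)
  #11 pop 3: in={0,1,2} → {0,2} (no change)
  #12 pop 0: in={0,1,2} → {0} (no change)
  #13 pop 5: in={0,1,2} → {0,1,2} (no change)

Fixpoint:
  val[0] = {0}
  val[1] = {0,1,2}
  val[2] = {1,2}
  val[3] = {0,2}
  val[4] = {0,1}
  val[5] = {0,1,2}
  val[6] = {2}
  val[7] = {1,2}

{0,2}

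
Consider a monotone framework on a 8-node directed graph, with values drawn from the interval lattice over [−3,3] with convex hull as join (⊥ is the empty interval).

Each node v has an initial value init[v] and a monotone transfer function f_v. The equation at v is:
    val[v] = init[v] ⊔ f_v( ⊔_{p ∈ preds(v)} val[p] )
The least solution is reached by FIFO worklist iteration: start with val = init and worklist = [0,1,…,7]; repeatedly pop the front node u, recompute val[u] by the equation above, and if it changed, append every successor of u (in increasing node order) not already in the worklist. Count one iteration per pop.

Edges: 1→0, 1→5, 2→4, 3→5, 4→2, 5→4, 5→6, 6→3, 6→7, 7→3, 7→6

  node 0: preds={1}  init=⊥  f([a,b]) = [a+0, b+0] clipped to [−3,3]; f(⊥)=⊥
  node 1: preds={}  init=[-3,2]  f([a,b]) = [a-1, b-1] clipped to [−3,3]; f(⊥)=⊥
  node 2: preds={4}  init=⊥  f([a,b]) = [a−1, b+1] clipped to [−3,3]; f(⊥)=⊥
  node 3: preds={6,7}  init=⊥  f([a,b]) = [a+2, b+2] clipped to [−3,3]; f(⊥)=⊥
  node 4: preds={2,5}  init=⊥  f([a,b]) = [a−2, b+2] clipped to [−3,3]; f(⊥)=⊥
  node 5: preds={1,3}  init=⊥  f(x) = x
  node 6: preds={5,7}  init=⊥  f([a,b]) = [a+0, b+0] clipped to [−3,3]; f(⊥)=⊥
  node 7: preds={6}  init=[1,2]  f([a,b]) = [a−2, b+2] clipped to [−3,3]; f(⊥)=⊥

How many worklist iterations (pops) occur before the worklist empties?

Worklist (14 pops):
  #1 pop 0: in=[-3,2] → [-3,2] (was ⊥); enqueue []
  #2 pop 1: in=⊥ → [-3,2] (no change)
  #3 pop 2: in=⊥ → ⊥ (no change)
  #4 pop 3: in=[1,2] → [3,3] (was ⊥); enqueue []
  #5 pop 4: in=⊥ → ⊥ (no change)
  #6 pop 5: in=[-3,3] → [-3,3] (was ⊥); enqueue [4]
  #7 pop 6: in=[-3,3] → [-3,3] (was ⊥); enqueue [3]
  #8 pop 7: in=[-3,3] → [-3,3] (was [1,2]); enqueue [6]
  #9 pop 4: in=[-3,3] → [-3,3] (was ⊥); enqueue [2]
  #10 pop 3: in=[-3,3] → [-1,3] (was [3,3]); enqueue [5]
  #11 pop 6: in=[-3,3] → [-3,3] (no change)
  #12 pop 2: in=[-3,3] → [-3,3] (was ⊥); enqueue [4]
  #13 pop 5: in=[-3,3] → [-3,3] (no change)
  #14 pop 4: in=[-3,3] → [-3,3] (no change)

Fixpoint:
  val[0] = [-3,2]
  val[1] = [-3,2]
  val[2] = [-3,3]
  val[3] = [-1,3]
  val[4] = [-3,3]
  val[5] = [-3,3]
  val[6] = [-3,3]
  val[7] = [-3,3]

14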